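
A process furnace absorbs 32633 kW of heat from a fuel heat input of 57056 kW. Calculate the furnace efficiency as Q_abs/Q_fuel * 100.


Furnace efficiency = Q_absorbed / Q_fuel * 100
= 32633 / 57056 * 100 = 57.19

57.19 %


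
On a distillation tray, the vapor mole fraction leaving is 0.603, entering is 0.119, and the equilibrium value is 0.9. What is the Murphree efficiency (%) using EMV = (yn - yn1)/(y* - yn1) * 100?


Murphree vapor efficiency: EMV = (y_n - y_(n-1)) / (y*_n - y_(n-1)) * 100
EMV = (0.603 - 0.119) / (0.9 - 0.119) * 100 = 0.484 / 0.781 * 100 = 61.97

61.97 %


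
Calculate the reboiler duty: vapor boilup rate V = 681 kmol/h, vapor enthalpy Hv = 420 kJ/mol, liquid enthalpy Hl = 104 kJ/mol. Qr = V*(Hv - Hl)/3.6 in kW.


Qr = 681 * (420 - 104) / 3.6 = 681 * 316 / 3.6 = 59780

59780 kW


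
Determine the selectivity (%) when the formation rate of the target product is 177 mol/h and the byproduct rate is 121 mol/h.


Selectivity = desired / (desired + undesired) * 100
Total products = 177 + 121 = 298 mol/h
S = 177 / 298 * 100
= 0.5940 * 100
= 59.40 %

59.40 %


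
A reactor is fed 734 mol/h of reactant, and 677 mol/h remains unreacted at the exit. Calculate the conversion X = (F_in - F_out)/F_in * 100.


X = (F_in - F_out) / F_in * 100
Moles reacted = 734 - 677 = 57
X = 57 / 734 * 100
= 0.07766 * 100
= 7.766 %

7.766 %


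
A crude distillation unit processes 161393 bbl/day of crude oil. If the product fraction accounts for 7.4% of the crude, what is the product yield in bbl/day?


Crude throughput = 161393 bbl/day
Fraction yield = 7.4%
yield = throughput * fraction / 100
yield = 161393 * 7.4 / 100 = 11943.082

11943.082 bbl/day


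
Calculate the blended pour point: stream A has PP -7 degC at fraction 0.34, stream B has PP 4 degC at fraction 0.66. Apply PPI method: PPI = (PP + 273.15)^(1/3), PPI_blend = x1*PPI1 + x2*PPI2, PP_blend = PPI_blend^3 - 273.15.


PPI_1 = (-7 + 273.15)^(1/3) = 6.432436
PPI_2 = (4 + 273.15)^(1/3) = 6.51986
PPI_blend = 0.34 * 6.432436 + 0.66 * 6.51986 = 6.490136
PP_blend = 6.490136^3 - 273.15 = 273.3766 - 273.15 = 0.23

0.23 degC


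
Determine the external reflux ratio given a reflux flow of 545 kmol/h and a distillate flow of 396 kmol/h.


Reflux ratio definition: R = L / D (liquid returned / distillate withdrawn)
L = 545 kmol/h, D = 396 kmol/h
R = 545 / 396 = 1.376

1.376


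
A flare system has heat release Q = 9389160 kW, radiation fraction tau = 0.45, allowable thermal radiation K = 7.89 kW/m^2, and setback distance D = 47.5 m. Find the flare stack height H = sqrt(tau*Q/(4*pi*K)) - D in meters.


tau*Q/(4*pi*K) = 0.45 * 9389160 / (4 * pi * 7.89) = 42614
sqrt(42614) = 206.432
H = 206.432 - 47.5 = 158.9

158.9 m


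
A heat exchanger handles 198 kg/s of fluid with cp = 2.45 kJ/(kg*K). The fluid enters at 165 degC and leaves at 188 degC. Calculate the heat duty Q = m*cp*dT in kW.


Q = m_dot * cp * delta_T
delta_T = 188 - 165 = 23 K
Q = 198 * 2.45 * 23
= 485.1 * 23
= 11157.3 kW

11157.3 kW


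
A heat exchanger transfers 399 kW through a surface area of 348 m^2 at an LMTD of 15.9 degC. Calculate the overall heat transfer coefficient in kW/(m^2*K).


From Q = U*A*LMTD, U = Q / (A * LMTD)
U = 399 / (348 * 15.9) = 399 / 5533.2 = 0.07211

0.07211 kW/(m^2*K)


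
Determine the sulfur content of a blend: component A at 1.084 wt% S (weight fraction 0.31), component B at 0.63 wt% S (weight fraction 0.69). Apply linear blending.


Linear sulfur blending: S_blend = x1*S1 + x2*S2
Contribution 1: 0.31 * 1.084 = 0.33604 wt%
Contribution 2: 0.69 * 0.63 = 0.4347 wt%
S_blend = 0.33604 + 0.4347 = 0.77074

0.77074 wt%


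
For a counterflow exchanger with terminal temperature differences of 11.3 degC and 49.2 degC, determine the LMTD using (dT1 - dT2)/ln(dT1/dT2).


LMTD = (dT1 - dT2) / ln(dT1/dT2)
= (11.3 - 49.2) / ln(11.3 / 49.2) = -37.9 / -1.47109 = 25.76

25.76 degC


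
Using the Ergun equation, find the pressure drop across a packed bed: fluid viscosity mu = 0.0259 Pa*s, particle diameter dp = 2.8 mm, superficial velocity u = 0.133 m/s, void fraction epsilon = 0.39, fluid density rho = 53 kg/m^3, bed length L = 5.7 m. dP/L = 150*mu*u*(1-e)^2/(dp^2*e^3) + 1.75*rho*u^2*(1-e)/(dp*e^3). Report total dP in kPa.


dp = 2.8 mm = 0.0028 m
Viscous term = 150*0.0259*0.133*(1-0.39)^2 / (0.0028^2*0.39^3) = 413421
Inertial term = 1.75*53*0.133^2*(1-0.39) / (0.0028*0.39^3) = 6025.53
dP/L = 413421 + 6025.53 = 419447 Pa/m
dP = 419447 * 5.7 / 1000 = 2391 kPa

2391 kPa


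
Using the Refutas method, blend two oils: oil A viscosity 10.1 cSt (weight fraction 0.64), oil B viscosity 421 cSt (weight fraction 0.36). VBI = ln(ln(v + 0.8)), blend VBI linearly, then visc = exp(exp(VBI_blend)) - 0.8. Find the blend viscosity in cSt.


Refutas method: VBN_i = 14.534*ln(ln(visc_i + 0.8)) + 10.975, blended linearly by mass fraction; since VBN is linear in VBI_i = ln(ln(visc_i + 0.8)) and the fractions sum to 1, blend VBI directly: visc = exp(exp(VBI_blend)) - 0.8
VBI_1 = ln(ln(10.1 + 0.8)) = 0.870776
VBI_2 = ln(ln(421 + 0.8)) = 1.79915
VBI_blend = 0.64 * 0.870776 + 0.36 * 1.79915 = 1.20499
visc_blend = exp(exp(1.20499)) - 0.8 = 27.33

27.33 cSt


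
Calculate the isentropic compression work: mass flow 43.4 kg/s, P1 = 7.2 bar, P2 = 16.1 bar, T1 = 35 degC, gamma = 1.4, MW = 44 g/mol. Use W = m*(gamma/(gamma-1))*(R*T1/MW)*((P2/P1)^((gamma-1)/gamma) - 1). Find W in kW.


Isentropic work: W = m*(gamma/(gamma-1))*(R*T1/MW)*((P2/P1)^((gamma-1)/gamma) - 1)
T1 = 35 + 273.15 = 308.15 K
Pressure ratio = 16.1 / 7.2 = 2.23611
Exponent = (1.4 - 1)/1.4 = 0.285714
(P2/P1)^exp - 1 = 2.23611^0.285714 - 1 = 0.258505
W = 43.4 * 1.4 / 0.4 * 8.314 * 308.15 / 44 * 0.258505 = 2286

2286 kW


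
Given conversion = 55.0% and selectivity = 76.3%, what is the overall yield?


Overall yield = conversion (%) * selectivity (%) / 100
Conversion = 55.0%, Selectivity = 76.3%
Y = 55.0 * 76.3 / 100
= 41.965 %

41.965 %


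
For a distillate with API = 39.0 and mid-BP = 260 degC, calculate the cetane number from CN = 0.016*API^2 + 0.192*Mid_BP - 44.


CN = 0.016 * 39.0^2 + 0.192 * 260 - 44
CN = 24.336 + 49.92 - 44 = 30.256

30.256


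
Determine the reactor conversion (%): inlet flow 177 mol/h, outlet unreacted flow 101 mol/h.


X = (F_in - F_out) / F_in * 100
Moles reacted = 177 - 101 = 76
X = 76 / 177 * 100
= 0.4294 * 100
= 42.94 %

42.94 %


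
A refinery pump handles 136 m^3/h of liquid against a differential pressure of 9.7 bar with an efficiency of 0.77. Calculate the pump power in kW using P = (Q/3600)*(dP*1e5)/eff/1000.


Q = 136 / 3600 = 0.0377778 m^3/s
P = 0.0377778 * (9.7 * 1e5) / 0.77 / 1000 = 47.59

47.59 kW


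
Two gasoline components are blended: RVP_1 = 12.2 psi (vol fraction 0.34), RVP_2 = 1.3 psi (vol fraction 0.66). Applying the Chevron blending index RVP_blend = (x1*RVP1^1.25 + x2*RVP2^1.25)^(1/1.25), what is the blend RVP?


Chevron index: RVP_blend = (sum xi*RVPi^1.25)^(1/1.25)
RVP^1.25 terms: 0.34 * 12.2^1.25 + 0.66 * 1.3^1.25 = 8.66843
RVP_blend = 8.66843^(1/1.25) = 5.628

5.628 psi


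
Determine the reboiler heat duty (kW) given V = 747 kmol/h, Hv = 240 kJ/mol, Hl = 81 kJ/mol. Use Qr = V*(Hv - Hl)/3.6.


Qr = 747 * (240 - 81) / 3.6 = 747 * 159 / 3.6 = 32990

32990 kW


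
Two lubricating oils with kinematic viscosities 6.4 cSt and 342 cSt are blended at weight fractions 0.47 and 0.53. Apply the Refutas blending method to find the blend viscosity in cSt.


Refutas method: VBN_i = 14.534*ln(ln(visc_i + 0.8)) + 10.975, blended linearly by mass fraction; since VBN is linear in VBI_i = ln(ln(visc_i + 0.8)) and the fractions sum to 1, blend VBI directly: visc = exp(exp(VBI_blend)) - 0.8
VBI_1 = ln(ln(6.4 + 0.8)) = 0.680103
VBI_2 = ln(ln(342 + 0.8)) = 1.76424
VBI_blend = 0.47 * 0.680103 + 0.53 * 1.76424 = 1.2547
visc_blend = exp(exp(1.2547)) - 0.8 = 32.54

32.54 cSt


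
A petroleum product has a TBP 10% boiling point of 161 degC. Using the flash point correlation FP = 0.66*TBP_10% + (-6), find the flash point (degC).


FP = 0.66 * 161 + (-6) = 100.26

100.26 degC


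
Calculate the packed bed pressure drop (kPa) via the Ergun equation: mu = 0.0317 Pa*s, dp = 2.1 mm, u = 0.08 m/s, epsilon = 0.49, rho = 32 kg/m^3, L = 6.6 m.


dp = 2.1 mm = 0.0021 m
Viscous term = 150*0.0317*0.08*(1-0.49)^2 / (0.0021^2*0.49^3) = 190701
Inertial term = 1.75*32*0.08^2*(1-0.49) / (0.0021*0.49^3) = 739.828
dP/L = 190701 + 739.828 = 191441 Pa/m
dP = 191441 * 6.6 / 1000 = 1264 kPa

1264 kPa


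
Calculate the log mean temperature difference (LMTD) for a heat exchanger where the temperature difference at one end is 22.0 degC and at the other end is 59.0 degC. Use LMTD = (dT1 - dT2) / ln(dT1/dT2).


LMTD = (dT1 - dT2) / ln(dT1/dT2)
= (22.0 - 59.0) / ln(22.0 / 59.0) = -37 / -0.986495 = 37.51

37.51 degC


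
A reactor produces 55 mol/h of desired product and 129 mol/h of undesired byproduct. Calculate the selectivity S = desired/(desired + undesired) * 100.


Selectivity = desired / (desired + undesired) * 100
Total products = 55 + 129 = 184 mol/h
S = 55 / 184 * 100
= 0.2989 * 100
= 29.89 %

29.89 %


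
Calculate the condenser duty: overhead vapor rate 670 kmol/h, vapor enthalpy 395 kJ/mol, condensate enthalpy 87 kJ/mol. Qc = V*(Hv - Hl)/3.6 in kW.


Qc = 670 * (395 - 87) / 3.6 = 670 * 308 / 3.6 = 57320

57320 kW


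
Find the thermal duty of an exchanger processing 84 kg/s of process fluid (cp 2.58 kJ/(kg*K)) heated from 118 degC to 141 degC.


Q = m_dot * cp * delta_T
delta_T = 141 - 118 = 23 K
Q = 84 * 2.58 * 23
= 216.72 * 23
= 4984.56 kW

4984.56 kW


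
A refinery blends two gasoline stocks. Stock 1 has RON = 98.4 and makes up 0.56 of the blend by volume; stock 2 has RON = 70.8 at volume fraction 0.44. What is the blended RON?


Linear blending: RON_blend = sum(vi * RONi)
Contribution 1: 0.56 * 98.4 = 55.104
Contribution 2: 0.44 * 70.8 = 31.152
RON_blend = 55.104 + 31.152 = 86.256

86.256


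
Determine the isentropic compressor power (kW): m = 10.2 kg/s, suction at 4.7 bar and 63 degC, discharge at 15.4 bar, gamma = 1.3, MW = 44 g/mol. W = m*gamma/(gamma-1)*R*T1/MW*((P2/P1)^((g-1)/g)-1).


Isentropic work: W = m*(gamma/(gamma-1))*(R*T1/MW)*((P2/P1)^((gamma-1)/gamma) - 1)
T1 = 63 + 273.15 = 336.15 K
Pressure ratio = 15.4 / 4.7 = 3.2766
Exponent = (1.3 - 1)/1.3 = 0.230769
(P2/P1)^exp - 1 = 3.2766^0.230769 - 1 = 0.315054
W = 10.2 * 1.3 / 0.3 * 8.314 * 336.15 / 44 * 0.315054 = 884.5

884.5 kW


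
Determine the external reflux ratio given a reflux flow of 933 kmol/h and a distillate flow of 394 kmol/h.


Reflux ratio definition: R = L / D (liquid returned / distillate withdrawn)
L = 933 kmol/h, D = 394 kmol/h
R = 933 / 394 = 2.368

2.368


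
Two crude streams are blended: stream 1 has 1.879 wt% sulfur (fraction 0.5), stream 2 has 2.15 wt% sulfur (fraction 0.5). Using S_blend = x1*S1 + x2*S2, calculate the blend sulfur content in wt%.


Linear sulfur blending: S_blend = x1*S1 + x2*S2
Contribution 1: 0.5 * 1.879 = 0.9395 wt%
Contribution 2: 0.5 * 2.15 = 1.075 wt%
S_blend = 0.9395 + 1.075 = 2.0145

2.0145 wt%


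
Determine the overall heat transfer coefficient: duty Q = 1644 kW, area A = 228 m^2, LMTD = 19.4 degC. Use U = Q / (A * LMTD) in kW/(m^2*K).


From Q = U*A*LMTD, U = Q / (A * LMTD)
U = 1644 / (228 * 19.4) = 1644 / 4423.2 = 0.3717

0.3717 kW/(m^2*K)


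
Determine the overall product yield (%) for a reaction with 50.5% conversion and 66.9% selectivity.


Overall yield = conversion (%) * selectivity (%) / 100
Conversion = 50.5%, Selectivity = 66.9%
Y = 50.5 * 66.9 / 100
= 33.7845 %

33.7845 %


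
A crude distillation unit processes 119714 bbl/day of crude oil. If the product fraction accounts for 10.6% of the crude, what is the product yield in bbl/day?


Crude throughput = 119714 bbl/day
Fraction yield = 10.6%
yield = throughput * fraction / 100
yield = 119714 * 10.6 / 100 = 12689.684

12689.684 bbl/day


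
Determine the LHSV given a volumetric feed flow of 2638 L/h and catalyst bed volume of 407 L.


LHSV = volumetric feed rate / catalyst volume
= 2638 L/h / 407 L
= 6.482 h^-1

6.482 h^-1


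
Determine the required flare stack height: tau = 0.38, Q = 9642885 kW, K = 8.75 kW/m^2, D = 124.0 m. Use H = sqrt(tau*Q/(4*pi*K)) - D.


tau*Q/(4*pi*K) = 0.38 * 9642885 / (4 * pi * 8.75) = 33325.2
sqrt(33325.2) = 182.552
H = 182.552 - 124.0 = 58.55

58.55 m


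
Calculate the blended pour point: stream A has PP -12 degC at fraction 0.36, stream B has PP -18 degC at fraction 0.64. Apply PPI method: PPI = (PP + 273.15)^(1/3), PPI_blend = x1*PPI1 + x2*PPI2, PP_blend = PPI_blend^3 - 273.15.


PPI_1 = (-12 + 273.15)^(1/3) = 6.391901
PPI_2 = (-18 + 273.15)^(1/3) = 6.342569
PPI_blend = 0.36 * 6.391901 + 0.64 * 6.342569 = 6.360329
PP_blend = 6.360329^3 - 273.15 = 257.2994 - 273.15 = -15.85

-15.85 degC


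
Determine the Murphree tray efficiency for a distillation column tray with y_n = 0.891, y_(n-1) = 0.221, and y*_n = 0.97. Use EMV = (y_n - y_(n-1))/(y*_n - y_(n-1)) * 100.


Murphree vapor efficiency: EMV = (y_n - y_(n-1)) / (y*_n - y_(n-1)) * 100
EMV = (0.891 - 0.221) / (0.97 - 0.221) * 100 = 0.67 / 0.749 * 100 = 89.45

89.45 %


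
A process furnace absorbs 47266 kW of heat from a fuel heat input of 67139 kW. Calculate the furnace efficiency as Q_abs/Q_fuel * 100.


Furnace efficiency = Q_absorbed / Q_fuel * 100
= 47266 / 67139 * 100 = 70.40

70.40 %


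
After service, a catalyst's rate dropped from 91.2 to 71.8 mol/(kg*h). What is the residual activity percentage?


Activity (%) = (rate_used / rate_fresh) * 100
rate_used = 71.8, rate_fresh = 91.2
= (71.8 / 91.2) * 100
= 0.7873 * 100 = 78.73

78.73 %


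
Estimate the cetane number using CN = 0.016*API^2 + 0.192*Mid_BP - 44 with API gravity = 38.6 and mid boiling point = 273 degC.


CN = 0.016 * 38.6^2 + 0.192 * 273 - 44
CN = 23.83936 + 52.416 - 44 = 32.25536

32.25536


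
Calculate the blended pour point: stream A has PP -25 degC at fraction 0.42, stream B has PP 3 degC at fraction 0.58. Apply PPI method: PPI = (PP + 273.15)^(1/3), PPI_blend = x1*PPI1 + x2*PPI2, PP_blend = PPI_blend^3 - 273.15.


PPI_1 = (-25 + 273.15)^(1/3) = 6.284028
PPI_2 = (3 + 273.15)^(1/3) = 6.512009
PPI_blend = 0.42 * 6.284028 + 0.58 * 6.512009 = 6.416257
PP_blend = 6.416257^3 - 273.15 = 264.1467 - 273.15 = -9

-9 degC


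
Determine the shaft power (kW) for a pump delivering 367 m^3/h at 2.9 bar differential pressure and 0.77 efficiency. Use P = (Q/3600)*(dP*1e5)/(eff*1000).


Q = 367 / 3600 = 0.101944 m^3/s
P = 0.101944 * (2.9 * 1e5) / 0.77 / 1000 = 38.39

38.39 kW


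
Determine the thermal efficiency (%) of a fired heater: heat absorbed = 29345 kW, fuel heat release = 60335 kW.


Furnace efficiency = Q_absorbed / Q_fuel * 100
= 29345 / 60335 * 100 = 48.64

48.64 %


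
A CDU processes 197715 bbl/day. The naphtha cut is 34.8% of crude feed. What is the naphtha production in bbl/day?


Crude throughput = 197715 bbl/day
Fraction yield = 34.8%
yield = throughput * fraction / 100
yield = 197715 * 34.8 / 100 = 68804.82

68804.82 bbl/day


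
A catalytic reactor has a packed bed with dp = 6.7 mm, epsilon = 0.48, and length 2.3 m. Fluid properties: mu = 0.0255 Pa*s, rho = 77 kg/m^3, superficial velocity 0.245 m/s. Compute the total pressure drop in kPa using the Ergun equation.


dp = 6.7 mm = 0.0067 m
Viscous term = 150*0.0255*0.245*(1-0.48)^2 / (0.0067^2*0.48^3) = 51042.4
Inertial term = 1.75*77*0.245^2*(1-0.48) / (0.0067*0.48^3) = 5676.31
dP/L = 51042.4 + 5676.31 = 56718.7 Pa/m
dP = 56718.7 * 2.3 / 1000 = 130.5 kPa

130.5 kPa


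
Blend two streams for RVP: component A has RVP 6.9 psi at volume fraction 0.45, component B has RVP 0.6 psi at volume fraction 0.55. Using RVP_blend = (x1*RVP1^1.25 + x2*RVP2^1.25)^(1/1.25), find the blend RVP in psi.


Chevron index: RVP_blend = (sum xi*RVPi^1.25)^(1/1.25)
RVP^1.25 terms: 0.45 * 6.9^1.25 + 0.55 * 0.6^1.25 = 5.32282
RVP_blend = 5.32282^(1/1.25) = 3.810

3.810 psi


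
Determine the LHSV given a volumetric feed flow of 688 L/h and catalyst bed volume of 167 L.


LHSV = volumetric feed rate / catalyst volume
= 688 L/h / 167 L
= 4.120 h^-1

4.120 h^-1


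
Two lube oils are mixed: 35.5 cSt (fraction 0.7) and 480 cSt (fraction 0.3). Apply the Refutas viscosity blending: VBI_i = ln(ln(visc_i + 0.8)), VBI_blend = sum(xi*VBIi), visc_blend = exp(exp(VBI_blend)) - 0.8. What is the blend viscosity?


Refutas method: VBN_i = 14.534*ln(ln(visc_i + 0.8)) + 10.975, blended linearly by mass fraction; since VBN is linear in VBI_i = ln(ln(visc_i + 0.8)) and the fractions sum to 1, blend VBI directly: visc = exp(exp(VBI_blend)) - 0.8
VBI_1 = ln(ln(35.5 + 0.8)) = 1.27866
VBI_2 = ln(ln(480 + 0.8)) = 1.82058
VBI_blend = 0.7 * 1.27866 + 0.3 * 1.82058 = 1.44124
visc_blend = exp(exp(1.44124)) - 0.8 = 67.64

67.64 cSt


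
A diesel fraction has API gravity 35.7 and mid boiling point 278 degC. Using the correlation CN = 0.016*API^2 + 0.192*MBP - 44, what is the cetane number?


CN = 0.016 * 35.7^2 + 0.192 * 278 - 44
CN = 20.39184 + 53.376 - 44 = 29.76784

29.76784


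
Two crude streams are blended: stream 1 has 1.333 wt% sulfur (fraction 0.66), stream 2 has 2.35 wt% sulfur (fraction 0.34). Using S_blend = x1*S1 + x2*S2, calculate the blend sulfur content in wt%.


Linear sulfur blending: S_blend = x1*S1 + x2*S2
Contribution 1: 0.66 * 1.333 = 0.87978 wt%
Contribution 2: 0.34 * 2.35 = 0.799 wt%
S_blend = 0.87978 + 0.799 = 1.67878

1.67878 wt%


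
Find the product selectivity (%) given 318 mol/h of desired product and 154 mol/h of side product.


Selectivity = desired / (desired + undesired) * 100
Total products = 318 + 154 = 472 mol/h
S = 318 / 472 * 100
= 0.6737 * 100
= 67.37 %

67.37 %


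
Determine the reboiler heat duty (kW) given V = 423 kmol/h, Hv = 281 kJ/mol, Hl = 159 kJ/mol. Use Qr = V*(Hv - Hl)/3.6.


Qr = 423 * (281 - 159) / 3.6 = 423 * 122 / 3.6 = 14340

14340 kW


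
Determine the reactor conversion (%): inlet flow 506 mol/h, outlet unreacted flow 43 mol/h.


X = (F_in - F_out) / F_in * 100
Moles reacted = 506 - 43 = 463
X = 463 / 506 * 100
= 0.9150 * 100
= 91.50 %

91.50 %


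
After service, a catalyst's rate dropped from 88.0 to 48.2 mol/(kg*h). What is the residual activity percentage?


Activity (%) = (rate_used / rate_fresh) * 100
rate_used = 48.2, rate_fresh = 88.0
= (48.2 / 88.0) * 100
= 0.5477 * 100 = 54.77

54.77 %


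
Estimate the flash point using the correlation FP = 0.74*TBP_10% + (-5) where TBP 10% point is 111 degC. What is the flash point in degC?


FP = 0.74 * 111 + (-5) = 77.14

77.14 degC


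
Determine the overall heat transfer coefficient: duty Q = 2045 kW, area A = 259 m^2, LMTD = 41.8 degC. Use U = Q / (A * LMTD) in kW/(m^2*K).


From Q = U*A*LMTD, U = Q / (A * LMTD)
U = 2045 / (259 * 41.8) = 2045 / 10826.2 = 0.1889

0.1889 kW/(m^2*K)


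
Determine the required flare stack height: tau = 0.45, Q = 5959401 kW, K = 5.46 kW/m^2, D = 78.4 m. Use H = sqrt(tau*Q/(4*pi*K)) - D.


tau*Q/(4*pi*K) = 0.45 * 5959401 / (4 * pi * 5.46) = 39085.2
sqrt(39085.2) = 197.7
H = 197.7 - 78.4 = 119.3

119.3 m


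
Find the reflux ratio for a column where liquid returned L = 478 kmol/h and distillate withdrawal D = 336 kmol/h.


Reflux ratio definition: R = L / D (liquid returned / distillate withdrawn)
L = 478 kmol/h, D = 336 kmol/h
R = 478 / 336 = 1.423

1.423


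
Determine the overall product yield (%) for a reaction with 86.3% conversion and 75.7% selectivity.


Overall yield = conversion (%) * selectivity (%) / 100
Conversion = 86.3%, Selectivity = 75.7%
Y = 86.3 * 75.7 / 100
= 65.3291 %

65.3291 %


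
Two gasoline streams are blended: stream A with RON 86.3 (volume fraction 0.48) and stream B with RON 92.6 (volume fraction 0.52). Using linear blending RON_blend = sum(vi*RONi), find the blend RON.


Linear blending: RON_blend = sum(vi * RONi)
Contribution 1: 0.48 * 86.3 = 41.424
Contribution 2: 0.52 * 92.6 = 48.152
RON_blend = 41.424 + 48.152 = 89.576

89.576


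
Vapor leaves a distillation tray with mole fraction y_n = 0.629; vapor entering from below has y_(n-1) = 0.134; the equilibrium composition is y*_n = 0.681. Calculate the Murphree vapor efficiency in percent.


Murphree vapor efficiency: EMV = (y_n - y_(n-1)) / (y*_n - y_(n-1)) * 100
EMV = (0.629 - 0.134) / (0.681 - 0.134) * 100 = 0.495 / 0.547 * 100 = 90.49

90.49 %


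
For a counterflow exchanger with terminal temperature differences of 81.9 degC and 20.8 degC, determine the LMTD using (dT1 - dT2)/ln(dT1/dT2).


LMTD = (dT1 - dT2) / ln(dT1/dT2)
= (81.9 - 20.8) / ln(81.9 / 20.8) = 61.1 / 1.37055 = 44.58

44.58 degC


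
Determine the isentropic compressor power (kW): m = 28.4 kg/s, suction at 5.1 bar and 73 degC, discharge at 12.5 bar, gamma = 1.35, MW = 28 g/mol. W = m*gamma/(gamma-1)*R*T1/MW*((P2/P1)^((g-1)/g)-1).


Isentropic work: W = m*(gamma/(gamma-1))*(R*T1/MW)*((P2/P1)^((gamma-1)/gamma) - 1)
T1 = 73 + 273.15 = 346.15 K
Pressure ratio = 12.5 / 5.1 = 2.45098
Exponent = (1.35 - 1)/1.35 = 0.259259
(P2/P1)^exp - 1 = 2.45098^0.259259 - 1 = 0.261653
W = 28.4 * 1.35 / 0.35 * 8.314 * 346.15 / 28 * 0.261653 = 2946

2946 kW


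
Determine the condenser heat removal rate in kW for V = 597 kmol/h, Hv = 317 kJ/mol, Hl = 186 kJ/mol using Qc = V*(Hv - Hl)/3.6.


Qc = 597 * (317 - 186) / 3.6 = 597 * 131 / 3.6 = 21720

21720 kW


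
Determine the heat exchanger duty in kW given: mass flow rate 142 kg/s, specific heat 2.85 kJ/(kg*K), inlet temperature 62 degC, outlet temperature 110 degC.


Q = m_dot * cp * delta_T
delta_T = 110 - 62 = 48 K
Q = 142 * 2.85 * 48
= 404.7 * 48
= 19425.6 kW

19425.6 kW


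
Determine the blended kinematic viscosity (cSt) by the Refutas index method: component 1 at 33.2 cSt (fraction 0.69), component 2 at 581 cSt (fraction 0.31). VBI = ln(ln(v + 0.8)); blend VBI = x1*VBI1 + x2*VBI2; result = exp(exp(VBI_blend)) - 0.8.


Refutas method: VBN_i = 14.534*ln(ln(visc_i + 0.8)) + 10.975, blended linearly by mass fraction; since VBN is linear in VBI_i = ln(ln(visc_i + 0.8)) and the fractions sum to 1, blend VBI directly: visc = exp(exp(VBI_blend)) - 0.8
VBI_1 = ln(ln(33.2 + 0.8)) = 1.26027
VBI_2 = ln(ln(581 + 0.8)) = 1.85099
VBI_blend = 0.69 * 1.26027 + 0.31 * 1.85099 = 1.44339
visc_blend = exp(exp(1.44339)) - 0.8 = 68.26

68.26 cSt


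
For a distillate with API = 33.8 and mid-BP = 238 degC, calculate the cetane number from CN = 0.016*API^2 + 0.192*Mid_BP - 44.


CN = 0.016 * 33.8^2 + 0.192 * 238 - 44
CN = 18.27904 + 45.696 - 44 = 19.97504

19.97504


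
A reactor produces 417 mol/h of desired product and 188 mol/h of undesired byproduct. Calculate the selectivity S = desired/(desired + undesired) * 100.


Selectivity = desired / (desired + undesired) * 100
Total products = 417 + 188 = 605 mol/h
S = 417 / 605 * 100
= 0.6893 * 100
= 68.93 %

68.93 %


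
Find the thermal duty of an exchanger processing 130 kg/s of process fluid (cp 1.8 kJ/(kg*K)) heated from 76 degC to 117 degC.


Q = m_dot * cp * delta_T
delta_T = 117 - 76 = 41 K
Q = 130 * 1.8 * 41
= 234 * 41
= 9594 kW

9594 kW


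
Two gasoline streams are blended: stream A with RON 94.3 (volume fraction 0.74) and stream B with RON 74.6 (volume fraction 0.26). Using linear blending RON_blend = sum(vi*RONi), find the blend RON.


Linear blending: RON_blend = sum(vi * RONi)
Contribution 1: 0.74 * 94.3 = 69.782
Contribution 2: 0.26 * 74.6 = 19.396
RON_blend = 69.782 + 19.396 = 89.178

89.178


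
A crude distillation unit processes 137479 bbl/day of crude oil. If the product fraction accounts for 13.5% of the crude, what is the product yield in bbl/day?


Crude throughput = 137479 bbl/day
Fraction yield = 13.5%
yield = throughput * fraction / 100
yield = 137479 * 13.5 / 100 = 18559.665

18559.665 bbl/day


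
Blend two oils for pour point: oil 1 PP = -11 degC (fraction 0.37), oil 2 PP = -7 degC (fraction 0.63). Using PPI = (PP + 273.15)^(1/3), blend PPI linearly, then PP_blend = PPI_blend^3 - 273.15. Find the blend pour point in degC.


PPI_1 = (-11 + 273.15)^(1/3) = 6.400049
PPI_2 = (-7 + 273.15)^(1/3) = 6.432436
PPI_blend = 0.37 * 6.400049 + 0.63 * 6.432436 = 6.420453
PP_blend = 6.420453^3 - 273.15 = 264.6653 - 273.15 = -8.48

-8.48 degC


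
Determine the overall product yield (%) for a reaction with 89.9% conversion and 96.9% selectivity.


Overall yield = conversion (%) * selectivity (%) / 100
Conversion = 89.9%, Selectivity = 96.9%
Y = 89.9 * 96.9 / 100
= 87.1131 %

87.1131 %


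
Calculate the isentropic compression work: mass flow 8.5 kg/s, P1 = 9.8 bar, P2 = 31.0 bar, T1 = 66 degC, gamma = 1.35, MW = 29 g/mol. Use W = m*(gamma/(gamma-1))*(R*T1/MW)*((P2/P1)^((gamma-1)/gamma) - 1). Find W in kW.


Isentropic work: W = m*(gamma/(gamma-1))*(R*T1/MW)*((P2/P1)^((gamma-1)/gamma) - 1)
T1 = 66 + 273.15 = 339.15 K
Pressure ratio = 31.0 / 9.8 = 3.16327
Exponent = (1.35 - 1)/1.35 = 0.259259
(P2/P1)^exp - 1 = 3.16327^0.259259 - 1 = 0.347922
W = 8.5 * 1.35 / 0.35 * 8.314 * 339.15 / 29 * 0.347922 = 1109

1109 kW


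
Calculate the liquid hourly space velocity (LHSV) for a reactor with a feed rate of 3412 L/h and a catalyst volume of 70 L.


LHSV = volumetric feed rate / catalyst volume
= 3412 L/h / 70 L
= 48.74 h^-1

48.74 h^-1


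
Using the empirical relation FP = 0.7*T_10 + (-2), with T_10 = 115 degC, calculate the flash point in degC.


FP = 0.7 * 115 + (-2) = 78.5

78.5 degC


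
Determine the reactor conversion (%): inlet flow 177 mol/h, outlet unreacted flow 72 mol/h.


X = (F_in - F_out) / F_in * 100
Moles reacted = 177 - 72 = 105
X = 105 / 177 * 100
= 0.5932 * 100
= 59.32 %

59.32 %


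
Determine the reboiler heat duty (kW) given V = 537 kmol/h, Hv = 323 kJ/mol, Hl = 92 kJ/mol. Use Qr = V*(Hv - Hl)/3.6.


Qr = 537 * (323 - 92) / 3.6 = 537 * 231 / 3.6 = 34460

34460 kW


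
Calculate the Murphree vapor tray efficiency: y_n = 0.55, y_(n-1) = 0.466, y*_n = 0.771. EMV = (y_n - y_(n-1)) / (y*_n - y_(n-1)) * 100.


Murphree vapor efficiency: EMV = (y_n - y_(n-1)) / (y*_n - y_(n-1)) * 100
EMV = (0.55 - 0.466) / (0.771 - 0.466) * 100 = 0.084 / 0.305 * 100 = 27.54

27.54 %


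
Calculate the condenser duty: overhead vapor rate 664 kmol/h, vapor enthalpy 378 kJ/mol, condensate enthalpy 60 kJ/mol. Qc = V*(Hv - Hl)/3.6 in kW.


Qc = 664 * (378 - 60) / 3.6 = 664 * 318 / 3.6 = 58650

58650 kW


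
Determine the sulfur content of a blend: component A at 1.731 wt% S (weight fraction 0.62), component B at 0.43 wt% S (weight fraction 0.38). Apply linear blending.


Linear sulfur blending: S_blend = x1*S1 + x2*S2
Contribution 1: 0.62 * 1.731 = 1.07322 wt%
Contribution 2: 0.38 * 0.43 = 0.1634 wt%
S_blend = 1.07322 + 0.1634 = 1.23662

1.23662 wt%


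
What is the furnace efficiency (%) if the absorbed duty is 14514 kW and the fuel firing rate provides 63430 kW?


Furnace efficiency = Q_absorbed / Q_fuel * 100
= 14514 / 63430 * 100 = 22.88

22.88 %


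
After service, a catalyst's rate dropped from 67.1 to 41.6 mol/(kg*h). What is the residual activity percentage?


Activity (%) = (rate_used / rate_fresh) * 100
rate_used = 41.6, rate_fresh = 67.1
= (41.6 / 67.1) * 100
= 0.6200 * 100 = 62.00

62.00 %


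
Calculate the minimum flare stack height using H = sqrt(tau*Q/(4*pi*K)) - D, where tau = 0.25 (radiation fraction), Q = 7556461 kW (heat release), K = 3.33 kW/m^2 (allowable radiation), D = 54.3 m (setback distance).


tau*Q/(4*pi*K) = 0.25 * 7556461 / (4 * pi * 3.33) = 45144.4
sqrt(45144.4) = 212.472
H = 212.472 - 54.3 = 158.2

158.2 m


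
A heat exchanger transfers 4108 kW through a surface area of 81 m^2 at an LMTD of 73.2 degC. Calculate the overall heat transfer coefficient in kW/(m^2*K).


From Q = U*A*LMTD, U = Q / (A * LMTD)
U = 4108 / (81 * 73.2) = 4108 / 5929.2 = 0.6928

0.6928 kW/(m^2*K)


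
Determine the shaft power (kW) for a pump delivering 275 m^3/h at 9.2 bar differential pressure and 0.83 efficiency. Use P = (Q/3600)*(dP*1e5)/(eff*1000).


Q = 275 / 3600 = 0.0763889 m^3/s
P = 0.0763889 * (9.2 * 1e5) / 0.83 / 1000 = 84.67

84.67 kW


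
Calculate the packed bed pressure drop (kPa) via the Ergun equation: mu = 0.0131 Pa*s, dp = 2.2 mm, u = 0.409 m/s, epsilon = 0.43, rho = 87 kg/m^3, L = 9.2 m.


dp = 2.2 mm = 0.0022 m
Viscous term = 150*0.0131*0.409*(1-0.43)^2 / (0.0022^2*0.43^3) = 678555
Inertial term = 1.75*87*0.409^2*(1-0.43) / (0.0022*0.43^3) = 82994.8
dP/L = 678555 + 82994.8 = 761550 Pa/m
dP = 761550 * 9.2 / 1000 = 7006 kPa

7006 kPa


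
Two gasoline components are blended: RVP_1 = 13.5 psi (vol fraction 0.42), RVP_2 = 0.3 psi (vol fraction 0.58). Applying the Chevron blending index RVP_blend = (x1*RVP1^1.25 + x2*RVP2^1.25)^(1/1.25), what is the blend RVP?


Chevron index: RVP_blend = (sum xi*RVPi^1.25)^(1/1.25)
RVP^1.25 terms: 0.42 * 13.5^1.25 + 0.58 * 0.3^1.25 = 10.9972
RVP_blend = 10.9972^(1/1.25) = 6.808

6.808 psi


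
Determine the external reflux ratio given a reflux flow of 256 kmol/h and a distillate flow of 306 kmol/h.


Reflux ratio definition: R = L / D (liquid returned / distillate withdrawn)
L = 256 kmol/h, D = 306 kmol/h
R = 256 / 306 = 0.8366

0.8366


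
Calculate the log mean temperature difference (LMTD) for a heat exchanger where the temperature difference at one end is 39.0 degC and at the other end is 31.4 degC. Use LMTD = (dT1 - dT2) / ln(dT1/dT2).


LMTD = (dT1 - dT2) / ln(dT1/dT2)
= (39.0 - 31.4) / ln(39.0 / 31.4) = 7.6 / 0.216754 = 35.06

35.06 degC


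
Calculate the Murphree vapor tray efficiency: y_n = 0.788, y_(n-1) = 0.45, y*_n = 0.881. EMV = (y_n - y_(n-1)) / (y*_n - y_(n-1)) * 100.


Murphree vapor efficiency: EMV = (y_n - y_(n-1)) / (y*_n - y_(n-1)) * 100
EMV = (0.788 - 0.45) / (0.881 - 0.45) * 100 = 0.338 / 0.431 * 100 = 78.42

78.42 %


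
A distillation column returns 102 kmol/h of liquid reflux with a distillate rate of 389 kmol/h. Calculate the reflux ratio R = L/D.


Reflux ratio definition: R = L / D (liquid returned / distillate withdrawn)
L = 102 kmol/h, D = 389 kmol/h
R = 102 / 389 = 0.2622

0.2622


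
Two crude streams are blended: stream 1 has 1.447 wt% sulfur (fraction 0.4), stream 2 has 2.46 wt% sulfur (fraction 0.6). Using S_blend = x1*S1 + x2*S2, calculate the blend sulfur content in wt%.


Linear sulfur blending: S_blend = x1*S1 + x2*S2
Contribution 1: 0.4 * 1.447 = 0.5788 wt%
Contribution 2: 0.6 * 2.46 = 1.476 wt%
S_blend = 0.5788 + 1.476 = 2.0548

2.0548 wt%


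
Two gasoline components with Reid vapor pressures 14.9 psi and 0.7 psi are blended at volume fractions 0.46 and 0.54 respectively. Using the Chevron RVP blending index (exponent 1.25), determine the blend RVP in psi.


Chevron index: RVP_blend = (sum xi*RVPi^1.25)^(1/1.25)
RVP^1.25 terms: 0.46 * 14.9^1.25 + 0.54 * 0.7^1.25 = 13.8118
RVP_blend = 13.8118^(1/1.25) = 8.170

8.170 psi


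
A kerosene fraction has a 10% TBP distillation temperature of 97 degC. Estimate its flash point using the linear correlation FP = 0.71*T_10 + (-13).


FP = 0.71 * 97 + (-13) = 55.87

55.87 degC


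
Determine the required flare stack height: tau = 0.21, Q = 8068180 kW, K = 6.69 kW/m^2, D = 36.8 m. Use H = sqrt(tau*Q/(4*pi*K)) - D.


tau*Q/(4*pi*K) = 0.21 * 8068180 / (4 * pi * 6.69) = 20153.9
sqrt(20153.9) = 141.964
H = 141.964 - 36.8 = 105.2

105.2 m


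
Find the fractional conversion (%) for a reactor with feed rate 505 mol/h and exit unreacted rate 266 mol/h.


X = (F_in - F_out) / F_in * 100
Moles reacted = 505 - 266 = 239
X = 239 / 505 * 100
= 0.4733 * 100
= 47.33 %

47.33 %


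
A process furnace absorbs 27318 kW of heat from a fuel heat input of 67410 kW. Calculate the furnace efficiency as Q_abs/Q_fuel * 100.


Furnace efficiency = Q_absorbed / Q_fuel * 100
= 27318 / 67410 * 100 = 40.53

40.53 %


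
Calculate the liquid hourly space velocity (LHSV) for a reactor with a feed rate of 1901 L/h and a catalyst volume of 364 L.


LHSV = volumetric feed rate / catalyst volume
= 1901 L/h / 364 L
= 5.223 h^-1

5.223 h^-1


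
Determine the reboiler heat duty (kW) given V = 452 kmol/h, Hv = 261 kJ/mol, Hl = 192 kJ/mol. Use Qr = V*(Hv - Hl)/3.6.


Qr = 452 * (261 - 192) / 3.6 = 452 * 69 / 3.6 = 8663

8663 kW


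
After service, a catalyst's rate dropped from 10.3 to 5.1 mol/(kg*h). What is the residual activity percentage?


Activity (%) = (rate_used / rate_fresh) * 100
rate_used = 5.1, rate_fresh = 10.3
= (5.1 / 10.3) * 100
= 0.4951 * 100 = 49.51

49.51 %


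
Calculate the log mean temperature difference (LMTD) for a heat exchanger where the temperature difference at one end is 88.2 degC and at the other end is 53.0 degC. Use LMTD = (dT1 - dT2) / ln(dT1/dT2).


LMTD = (dT1 - dT2) / ln(dT1/dT2)
= (88.2 - 53.0) / ln(88.2 / 53.0) = 35.2 / 0.509315 = 69.11

69.11 degC


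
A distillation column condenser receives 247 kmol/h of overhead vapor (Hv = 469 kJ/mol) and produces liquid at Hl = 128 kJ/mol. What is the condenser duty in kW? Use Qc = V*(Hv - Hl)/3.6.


Qc = 247 * (469 - 128) / 3.6 = 247 * 341 / 3.6 = 23400

23400 kW


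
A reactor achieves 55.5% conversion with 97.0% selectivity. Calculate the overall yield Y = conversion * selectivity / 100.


Overall yield = conversion (%) * selectivity (%) / 100
Conversion = 55.5%, Selectivity = 97.0%
Y = 55.5 * 97.0 / 100
= 53.835 %

53.835 %


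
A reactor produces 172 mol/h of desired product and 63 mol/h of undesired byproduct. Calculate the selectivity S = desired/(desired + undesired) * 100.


Selectivity = desired / (desired + undesired) * 100
Total products = 172 + 63 = 235 mol/h
S = 172 / 235 * 100
= 0.7319 * 100
= 73.19 %

73.19 %


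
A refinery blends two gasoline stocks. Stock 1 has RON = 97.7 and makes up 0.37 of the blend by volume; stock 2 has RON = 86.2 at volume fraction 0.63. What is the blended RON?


Linear blending: RON_blend = sum(vi * RONi)
Contribution 1: 0.37 * 97.7 = 36.149
Contribution 2: 0.63 * 86.2 = 54.306
RON_blend = 36.149 + 54.306 = 90.455

90.455


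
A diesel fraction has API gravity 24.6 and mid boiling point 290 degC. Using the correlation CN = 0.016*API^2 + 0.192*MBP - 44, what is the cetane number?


CN = 0.016 * 24.6^2 + 0.192 * 290 - 44
CN = 9.68256 + 55.68 - 44 = 21.36256

21.36256


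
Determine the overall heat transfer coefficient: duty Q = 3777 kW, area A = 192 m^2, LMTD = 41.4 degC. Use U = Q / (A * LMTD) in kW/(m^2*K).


From Q = U*A*LMTD, U = Q / (A * LMTD)
U = 3777 / (192 * 41.4) = 3777 / 7948.8 = 0.4752

0.4752 kW/(m^2*K)


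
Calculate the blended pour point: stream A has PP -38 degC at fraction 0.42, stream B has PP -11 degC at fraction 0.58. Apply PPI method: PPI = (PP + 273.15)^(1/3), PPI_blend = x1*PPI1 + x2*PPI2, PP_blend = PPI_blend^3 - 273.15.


PPI_1 = (-38 + 273.15)^(1/3) = 6.172318
PPI_2 = (-11 + 273.15)^(1/3) = 6.400049
PPI_blend = 0.42 * 6.172318 + 0.58 * 6.400049 = 6.304402
PP_blend = 6.304402^3 - 273.15 = 250.5715 - 273.15 = -22.58

-22.58 degC


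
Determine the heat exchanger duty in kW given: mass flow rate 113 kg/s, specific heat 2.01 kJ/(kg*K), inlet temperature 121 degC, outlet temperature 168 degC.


Q = m_dot * cp * delta_T
delta_T = 168 - 121 = 47 K
Q = 113 * 2.01 * 47
= 227.13 * 47
= 10675.11 kW

10675.11 kW


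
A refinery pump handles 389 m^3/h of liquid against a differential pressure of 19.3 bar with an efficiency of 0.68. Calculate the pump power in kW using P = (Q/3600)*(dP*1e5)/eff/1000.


Q = 389 / 3600 = 0.108056 m^3/s
P = 0.108056 * (19.3 * 1e5) / 0.68 / 1000 = 306.7

306.7 kW


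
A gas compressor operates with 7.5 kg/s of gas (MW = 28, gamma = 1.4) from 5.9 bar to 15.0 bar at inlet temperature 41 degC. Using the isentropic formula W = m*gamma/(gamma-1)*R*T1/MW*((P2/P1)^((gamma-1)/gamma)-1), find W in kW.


Isentropic work: W = m*(gamma/(gamma-1))*(R*T1/MW)*((P2/P1)^((gamma-1)/gamma) - 1)
T1 = 41 + 273.15 = 314.15 K
Pressure ratio = 15.0 / 5.9 = 2.54237
Exponent = (1.4 - 1)/1.4 = 0.285714
(P2/P1)^exp - 1 = 2.54237^0.285714 - 1 = 0.305517
W = 7.5 * 1.4 / 0.4 * 8.314 * 314.15 / 28 * 0.305517 = 748.1

748.1 kW


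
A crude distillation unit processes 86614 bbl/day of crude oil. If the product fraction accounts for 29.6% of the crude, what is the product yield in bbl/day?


Crude throughput = 86614 bbl/day
Fraction yield = 29.6%
yield = throughput * fraction / 100
yield = 86614 * 29.6 / 100 = 25637.744

25637.744 bbl/day


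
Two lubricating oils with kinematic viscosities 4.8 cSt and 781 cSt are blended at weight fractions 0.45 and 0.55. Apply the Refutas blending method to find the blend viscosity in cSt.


Refutas method: VBN_i = 14.534*ln(ln(visc_i + 0.8)) + 10.975, blended linearly by mass fraction; since VBN is linear in VBI_i = ln(ln(visc_i + 0.8)) and the fractions sum to 1, blend VBI directly: visc = exp(exp(VBI_blend)) - 0.8
VBI_1 = ln(ln(4.8 + 0.8)) = 0.543931
VBI_2 = ln(ln(781 + 0.8)) = 1.89636
VBI_blend = 0.45 * 0.543931 + 0.55 * 1.89636 = 1.28777
visc_blend = exp(exp(1.28777)) - 0.8 = 36.71

36.71 cSt


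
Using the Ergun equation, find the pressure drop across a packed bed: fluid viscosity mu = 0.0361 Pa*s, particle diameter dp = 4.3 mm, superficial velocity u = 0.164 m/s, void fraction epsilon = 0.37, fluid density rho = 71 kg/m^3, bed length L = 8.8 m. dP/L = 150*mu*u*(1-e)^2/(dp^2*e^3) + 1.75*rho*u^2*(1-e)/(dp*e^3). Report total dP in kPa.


dp = 4.3 mm = 0.0043 m
Viscous term = 150*0.0361*0.164*(1-0.37)^2 / (0.0043^2*0.37^3) = 376341
Inertial term = 1.75*71*0.164^2*(1-0.37) / (0.0043*0.37^3) = 9666.09
dP/L = 376341 + 9666.09 = 386007 Pa/m
dP = 386007 * 8.8 / 1000 = 3397 kPa

3397 kPa


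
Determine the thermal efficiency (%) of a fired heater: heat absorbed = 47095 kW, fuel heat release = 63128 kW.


Furnace efficiency = Q_absorbed / Q_fuel * 100
= 47095 / 63128 * 100 = 74.60

74.60 %


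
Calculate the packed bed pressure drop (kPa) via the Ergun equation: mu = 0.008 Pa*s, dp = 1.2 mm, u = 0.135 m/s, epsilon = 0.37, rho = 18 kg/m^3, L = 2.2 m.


dp = 1.2 mm = 0.0012 m
Viscous term = 150*0.008*0.135*(1-0.37)^2 / (0.0012^2*0.37^3) = 881512
Inertial term = 1.75*18*0.135^2*(1-0.37) / (0.0012*0.37^3) = 5950.21
dP/L = 881512 + 5950.21 = 887462 Pa/m
dP = 887462 * 2.2 / 1000 = 1952 kPa

1952 kPa


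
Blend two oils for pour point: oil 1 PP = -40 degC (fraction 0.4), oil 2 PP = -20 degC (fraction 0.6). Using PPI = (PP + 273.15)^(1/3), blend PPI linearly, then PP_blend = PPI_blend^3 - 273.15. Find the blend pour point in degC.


PPI_1 = (-40 + 273.15)^(1/3) = 6.15477
PPI_2 = (-20 + 273.15)^(1/3) = 6.325953
PPI_blend = 0.4 * 6.15477 + 0.6 * 6.325953 = 6.25748
PP_blend = 6.25748^3 - 273.15 = 245.0182 - 273.15 = -28.13

-28.13 degC


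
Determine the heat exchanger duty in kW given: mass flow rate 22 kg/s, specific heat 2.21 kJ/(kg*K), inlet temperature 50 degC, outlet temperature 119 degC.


Q = m_dot * cp * delta_T
delta_T = 119 - 50 = 69 K
Q = 22 * 2.21 * 69
= 48.62 * 69
= 3354.78 kW

3354.78 kW


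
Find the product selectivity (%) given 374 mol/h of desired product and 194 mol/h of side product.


Selectivity = desired / (desired + undesired) * 100
Total products = 374 + 194 = 568 mol/h
S = 374 / 568 * 100
= 0.6585 * 100
= 65.85 %

65.85 %


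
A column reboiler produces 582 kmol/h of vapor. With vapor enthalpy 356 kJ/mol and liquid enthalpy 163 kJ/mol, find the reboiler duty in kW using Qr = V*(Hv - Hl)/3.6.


Qr = 582 * (356 - 163) / 3.6 = 582 * 193 / 3.6 = 31200

31200 kW


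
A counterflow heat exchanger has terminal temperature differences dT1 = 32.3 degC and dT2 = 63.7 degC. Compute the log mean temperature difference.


LMTD = (dT1 - dT2) / ln(dT1/dT2)
= (32.3 - 63.7) / ln(32.3 / 63.7) = -31.4 / -0.679117 = 46.24

46.24 degC


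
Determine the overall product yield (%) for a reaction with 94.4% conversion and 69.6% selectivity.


Overall yield = conversion (%) * selectivity (%) / 100
Conversion = 94.4%, Selectivity = 69.6%
Y = 94.4 * 69.6 / 100
= 65.7024 %

65.7024 %
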